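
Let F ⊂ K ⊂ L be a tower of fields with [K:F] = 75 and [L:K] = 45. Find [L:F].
[L:F] = 3375

The tower law says that for any tower of field extensions F ⊂ K ⊂ L with finite degrees, [L:F] = [L:K] · [K:F]. Here this gives [L:F] = 45 · 75 = 3375.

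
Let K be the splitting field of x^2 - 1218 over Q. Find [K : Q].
[K : Q] = 2

f(x) = x^2 - 1218 factors as (x - √1218)(x + √1218). The splitting field is K = Q(√1218). Since 1218 is squarefree and > 1, it is not a perfect square, so x^2 - 1218 is irreducible over Q and [Q(√1218) : Q] = 2. Hence [K : Q] = 2.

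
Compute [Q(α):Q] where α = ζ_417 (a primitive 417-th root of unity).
[Q(α):Q] = 276

The minimal polynomial of ζ_417 over Q is the 417-th cyclotomic polynomial Φ_417(x), which is irreducible over Q and has degree φ(417) = 276. Hence [Q(α):Q] = φ(417) = 276.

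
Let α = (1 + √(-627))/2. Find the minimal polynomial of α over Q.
m_α(x) = x^2 - x + 157

From 2α - 1 = √(-627), squaring gives (2α - 1)^2 = -627, i.e. 4α^2 - 4α + 1 = -627, so α^2 - α + (1 + 627)/4 = 0. Since -627 ≡ 1 (mod 4), (1 + 627)/4 = 157 ∈ Z. The polynomial x^2 - x + 157 has discriminant 1 - 4·(157) = -627, which is not a perfect square in Q (d = -627 is squarefree and ≠ 1), so x^2 - x + 157 is irreducible over Q. It is the minimal polynomial of α.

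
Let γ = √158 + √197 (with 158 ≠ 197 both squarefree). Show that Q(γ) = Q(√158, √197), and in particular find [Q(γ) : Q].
[Q(γ) : Q] = 4 (equivalently, Q(γ) = Q(√158, √197))

Obviously Q(γ) ⊆ Q(√158, √197), and [Q(√158, √197):Q] = 4 (since 158, 197 are distinct squarefree integers > 1 with 31126 not a perfect square). To show equality we compute the minimal polynomial of γ. From γ = √158 + √197: γ^2 = 158 + 2√(31126) + 197 = 355 + 2√(31126), so γ^2 - 355 = 2√(31126); squaring, (γ^2 - 355)^2 = 4·31126, i.e. γ^4 - 710γ^2 + 126025 - 124504 = 0, i.e. γ^4 - 710γ^2 + 1521 = 0. So γ is a root of x^4 - 710x^2 + 1521. This polynomial is irreducible over Q: it has no rational root (each ±√158 ± √197 is irrational), and any factorization into two quadratics over Q would force √(31126) ∈ Q (pairing opposite roots) or √158, √197 ∈ Q (other pairings), all impossible. Hence [Q(γ):Q] = 4 = [Q(√158, √197):Q], so Q(γ) = Q(√158, √197).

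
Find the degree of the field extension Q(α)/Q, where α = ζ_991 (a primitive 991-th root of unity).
[Q(α):Q] = 990

The minimal polynomial of ζ_991 over Q is the 991-th cyclotomic polynomial Φ_991(x), which is irreducible over Q and has degree φ(991) = 990. Hence [Q(α):Q] = φ(991) = 990.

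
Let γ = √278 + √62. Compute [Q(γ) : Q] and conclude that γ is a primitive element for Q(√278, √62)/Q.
[Q(γ) : Q] = 4 (equivalently, Q(γ) = Q(√278, √62))

Obviously Q(γ) ⊆ Q(√278, √62), and [Q(√278, √62):Q] = 4 (since 278, 62 are distinct squarefree integers > 1 with 17236 not a perfect square). To show equality we compute the minimal polynomial of γ. From γ = √278 + √62: γ^2 = 278 + 2√(17236) + 62 = 340 + 2√(17236), so γ^2 - 340 = 2√(17236); squaring, (γ^2 - 340)^2 = 4·17236, i.e. γ^4 - 680γ^2 + 115600 - 68944 = 0, i.e. γ^4 - 680γ^2 + 46656 = 0. So γ is a root of x^4 - 680x^2 + 46656. This polynomial is irreducible over Q: it has no rational root (each ±√278 ± √62 is irrational), and any factorization into two quadratics over Q would force √(17236) ∈ Q (pairing opposite roots) or √278, √62 ∈ Q (other pairings), all impossible. Hence [Q(γ):Q] = 4 = [Q(√278, √62):Q], so Q(γ) = Q(√278, √62).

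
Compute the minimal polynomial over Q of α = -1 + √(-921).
m_α(x) = x^2 + 2x + 922

From α + 1 = √(-921), squaring gives (α + 1)^2 = -921, i.e. α^2 + 2α + 1 = -921, so α^2 + 2α + 922 = 0. The discriminant of x^2 + 2x + 922 is (2)^2 - 4·(922) = 4 - 3688 = -3684, and 4·(-921) is not a perfect square in Q since -921 is squarefree and ≠ 1. Hence x^2 + 2x + 922 is irreducible over Q and is the minimal polynomial of α.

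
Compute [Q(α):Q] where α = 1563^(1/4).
[Q(α):Q] = 4

α is a root of x^4 - 1563. By Eisenstein's criterion at the prime p = 3 (which divides the constant term 1563 but p^2 = 9 does not, since 1563 is squarefree), x^4 - 1563 is irreducible over Q. Hence [Q(α):Q] = 4.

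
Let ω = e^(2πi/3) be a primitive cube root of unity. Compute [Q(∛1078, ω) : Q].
[Q(∛1078, ω) : Q] = 6

[Q(∛1078):Q] = 3 (min poly x^3 - 1078, irreducible since 1078 is not a perfect cube). [Q(ω):Q] = 2 (min poly x^2 + x + 1). Since Q(∛1078) ⊂ R and ω ∉ R, we have ω ∉ Q(∛1078), so x^2 + x + 1 remains irreducible over Q(∛1078) and [Q(∛1078, ω) : Q(∛1078)] = 2. By the tower law, [Q(∛1078, ω) : Q] = 3 · 2 = 6. (In fact Q(∛1078, ω) is the splitting field of x^3 - 1078 over Q.)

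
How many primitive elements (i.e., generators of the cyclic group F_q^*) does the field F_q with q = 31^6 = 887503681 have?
There are φ(887503680) = 191600640 primitive elements

F_q^* is cyclic of order q - 1 = 887503680. A cyclic group of order m has exactly φ(m) generators. Here m = 887503680 = 2^6 · 3^2 · 5 · 7^2 · 19 · 331, so the number of primitive elements is φ(887503680) = 191600640.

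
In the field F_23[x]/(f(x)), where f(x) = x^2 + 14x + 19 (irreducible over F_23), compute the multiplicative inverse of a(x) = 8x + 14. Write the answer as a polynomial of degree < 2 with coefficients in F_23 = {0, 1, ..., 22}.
a(x)^(-1) ≡ 3x + 8 (mod f(x))

Since f is irreducible over F_23, F_23[x]/(f) is a field and a(x) ≠ 0 has an inverse. Apply the extended Euclidean algorithm to f(x) and a(x) in F_23[x]: f(x) = (3x + 8)·a(x) + (22). The last nonzero remainder is the constant 22 = gcd(f, a) in F_23. Back-substituting through the division chain expresses 22 = s(x)·a(x) + t(x)·f(x) with s(x) ≡ 20x + 15 (mod f), so (20x + 15)·a(x) ≡ 22 (mod f). Multiplying by 22^(-1) ≡ 22 in F_23 gives a(x)^(-1) ≡ 22·(20x + 15) ≡ 3x + 8 (mod f). Check: (8x + 14)·(3x + 8) = x^2 + 14x + 20 ≡ 1 (mod x^2 + 14x + 19).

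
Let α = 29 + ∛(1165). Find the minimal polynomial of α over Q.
m_α(x) = x^3 - 87x^2 + 2523x - 25554

Set β = α - 29 = ∛(1165), so β^3 = 1165. Then (α - 29)^3 - 1165 = 0, i.e. α is a root of g(x) = (x - 29)^3 - 1165 = x^3 - 87x^2 + 2523x - 25554. Since g(x) = h(x - 29) where h(x) = x^3 - 1165, and h is irreducible over Q (because 1165 is not a perfect cube, so h has no rational root, and a monic cubic with no rational root is irreducible), g is also irreducible (irreducibility is preserved under the substitution x → x - 29). Hence m_α(x) = x^3 - 87x^2 + 2523x - 25554.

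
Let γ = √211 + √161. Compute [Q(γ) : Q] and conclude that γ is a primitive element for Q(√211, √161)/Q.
[Q(γ) : Q] = 4 (equivalently, Q(γ) = Q(√211, √161))

Obviously Q(γ) ⊆ Q(√211, √161), and [Q(√211, √161):Q] = 4 (since 211, 161 are distinct squarefree integers > 1 with 33971 not a perfect square). To show equality we compute the minimal polynomial of γ. From γ = √211 + √161: γ^2 = 211 + 2√(33971) + 161 = 372 + 2√(33971), so γ^2 - 372 = 2√(33971); squaring, (γ^2 - 372)^2 = 4·33971, i.e. γ^4 - 744γ^2 + 138384 - 135884 = 0, i.e. γ^4 - 744γ^2 + 2500 = 0. So γ is a root of x^4 - 744x^2 + 2500. This polynomial is irreducible over Q: it has no rational root (each ±√211 ± √161 is irrational), and any factorization into two quadratics over Q would force √(33971) ∈ Q (pairing opposite roots) or √211, √161 ∈ Q (other pairings), all impossible. Hence [Q(γ):Q] = 4 = [Q(√211, √161):Q], so Q(γ) = Q(√211, √161).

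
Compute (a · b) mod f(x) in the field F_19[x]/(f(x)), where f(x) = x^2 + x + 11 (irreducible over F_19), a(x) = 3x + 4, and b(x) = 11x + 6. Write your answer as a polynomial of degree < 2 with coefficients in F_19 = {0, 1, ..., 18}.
a · b ≡ 10x + 3 (mod f(x))

Multiply in F_19[x]: a(x)·b(x) = (3x + 4)·(11x + 6) = 14x^2 + 5x + 5. This has degree ≥ 2, so divide by f(x) over F_19: 14x^2 + 5x + 5 = (14)·(x^2 + x + 11) + (10x + 3). Hence a·b ≡ 10x + 3 (mod f). (F_19[x]/(f) is a field with 19^2 = 361 elements since f is irreducible of degree 2.)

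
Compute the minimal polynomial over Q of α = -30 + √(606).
m_α(x) = x^2 + 60x + 294

From α + 30 = √(606), squaring gives (α + 30)^2 = 606, i.e. α^2 + 60α + 900 = 606, so α^2 + 60α + 294 = 0. The discriminant of x^2 + 60x + 294 is (60)^2 - 4·(294) = 3600 - 1176 = 2424, and 4·(606) is not a perfect square in Q since 606 is squarefree and ≠ 1. Hence x^2 + 60x + 294 is irreducible over Q and is the minimal polynomial of α.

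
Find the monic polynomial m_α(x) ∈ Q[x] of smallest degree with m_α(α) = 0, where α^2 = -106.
m_α(x) = x^2 + 106

α satisfies α^2 + 106 = 0, so x^2 + 106 annihilates α. Since d = -106 is squarefree and ≠ 1, it is not a perfect square in Q, so x^2 + 106 has no rational root and is therefore irreducible over Q (a degree-2 polynomial over a field is irreducible iff it has no root). Hence m_α(x) = x^2 + 106.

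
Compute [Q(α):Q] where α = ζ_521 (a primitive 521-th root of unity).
[Q(α):Q] = 520

The minimal polynomial of ζ_521 over Q is the 521-th cyclotomic polynomial Φ_521(x), which is irreducible over Q and has degree φ(521) = 520. Hence [Q(α):Q] = φ(521) = 520.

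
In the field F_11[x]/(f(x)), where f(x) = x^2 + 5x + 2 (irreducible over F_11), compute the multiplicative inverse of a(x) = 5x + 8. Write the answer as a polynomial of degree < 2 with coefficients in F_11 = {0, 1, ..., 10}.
a(x)^(-1) ≡ 3x + 8 (mod f(x))

Since f is irreducible over F_11, F_11[x]/(f) is a field and a(x) ≠ 0 has an inverse. Apply the extended Euclidean algorithm to f(x) and a(x) in F_11[x]: f(x) = (9x + 2)·a(x) + (8). The last nonzero remainder is the constant 8 = gcd(f, a) in F_11. Back-substituting through the division chain expresses 8 = s(x)·a(x) + t(x)·f(x) with s(x) ≡ 2x + 9 (mod f), so (2x + 9)·a(x) ≡ 8 (mod f). Multiplying by 8^(-1) ≡ 7 in F_11 gives a(x)^(-1) ≡ 7·(2x + 9) ≡ 3x + 8 (mod f). Check: (5x + 8)·(3x + 8) = 4x^2 + 9x + 9 ≡ 1 (mod x^2 + 5x + 2).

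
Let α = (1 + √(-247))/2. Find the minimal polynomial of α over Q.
m_α(x) = x^2 - x + 62

From 2α - 1 = √(-247), squaring gives (2α - 1)^2 = -247, i.e. 4α^2 - 4α + 1 = -247, so α^2 - α + (1 + 247)/4 = 0. Since -247 ≡ 1 (mod 4), (1 + 247)/4 = 62 ∈ Z. The polynomial x^2 - x + 62 has discriminant 1 - 4·(62) = -247, which is not a perfect square in Q (d = -247 is squarefree and ≠ 1), so x^2 - x + 62 is irreducible over Q. It is the minimal polynomial of α.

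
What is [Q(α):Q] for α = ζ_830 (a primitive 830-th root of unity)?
[Q(α):Q] = 328

The minimal polynomial of ζ_830 over Q is the 830-th cyclotomic polynomial Φ_830(x), which is irreducible over Q and has degree φ(830) = 328. Hence [Q(α):Q] = φ(830) = 328.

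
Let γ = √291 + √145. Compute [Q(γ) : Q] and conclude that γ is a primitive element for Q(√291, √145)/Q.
[Q(γ) : Q] = 4 (equivalently, Q(γ) = Q(√291, √145))

Obviously Q(γ) ⊆ Q(√291, √145), and [Q(√291, √145):Q] = 4 (since 291, 145 are distinct squarefree integers > 1 with 42195 not a perfect square). To show equality we compute the minimal polynomial of γ. From γ = √291 + √145: γ^2 = 291 + 2√(42195) + 145 = 436 + 2√(42195), so γ^2 - 436 = 2√(42195); squaring, (γ^2 - 436)^2 = 4·42195, i.e. γ^4 - 872γ^2 + 190096 - 168780 = 0, i.e. γ^4 - 872γ^2 + 21316 = 0. So γ is a root of x^4 - 872x^2 + 21316. This polynomial is irreducible over Q: it has no rational root (each ±√291 ± √145 is irrational), and any factorization into two quadratics over Q would force √(42195) ∈ Q (pairing opposite roots) or √291, √145 ∈ Q (other pairings), all impossible. Hence [Q(γ):Q] = 4 = [Q(√291, √145):Q], so Q(γ) = Q(√291, √145).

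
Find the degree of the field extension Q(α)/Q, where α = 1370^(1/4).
[Q(α):Q] = 4

α is a root of x^4 - 1370. By Eisenstein's criterion at the prime p = 2 (which divides the constant term 1370 but p^2 = 4 does not, since 1370 is squarefree), x^4 - 1370 is irreducible over Q. Hence [Q(α):Q] = 4.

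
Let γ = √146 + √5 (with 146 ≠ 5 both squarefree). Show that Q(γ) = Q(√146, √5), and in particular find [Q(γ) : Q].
[Q(γ) : Q] = 4 (equivalently, Q(γ) = Q(√146, √5))

Obviously Q(γ) ⊆ Q(√146, √5), and [Q(√146, √5):Q] = 4 (since 146, 5 are distinct squarefree integers > 1 with 730 not a perfect square). To show equality we compute the minimal polynomial of γ. From γ = √146 + √5: γ^2 = 146 + 2√(730) + 5 = 151 + 2√(730), so γ^2 - 151 = 2√(730); squaring, (γ^2 - 151)^2 = 4·730, i.e. γ^4 - 302γ^2 + 22801 - 2920 = 0, i.e. γ^4 - 302γ^2 + 19881 = 0. So γ is a root of x^4 - 302x^2 + 19881. This polynomial is irreducible over Q: it has no rational root (each ±√146 ± √5 is irrational), and any factorization into two quadratics over Q would force √(730) ∈ Q (pairing opposite roots) or √146, √5 ∈ Q (other pairings), all impossible. Hence [Q(γ):Q] = 4 = [Q(√146, √5):Q], so Q(γ) = Q(√146, √5).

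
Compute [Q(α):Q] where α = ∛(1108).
[Q(α):Q] = 3

The minimal polynomial of α is x^3 - 1108, irreducible over Q since 1108 is not a perfect cube (so x^3 - 1108 has no rational root). Hence [Q(α):Q] = deg(m_α) = 3.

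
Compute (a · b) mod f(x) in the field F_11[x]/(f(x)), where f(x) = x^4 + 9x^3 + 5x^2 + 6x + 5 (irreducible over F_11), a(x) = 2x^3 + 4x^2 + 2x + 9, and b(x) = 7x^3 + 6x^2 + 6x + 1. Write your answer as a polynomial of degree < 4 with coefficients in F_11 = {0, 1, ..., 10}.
a · b ≡ 8x^3 + 2x^2 + 10x + 1 (mod f(x))

Multiply in F_11[x]: a(x)·b(x) = (2x^3 + 4x^2 + 2x + 9)·(7x^3 + 6x^2 + 6x + 1) = 3x^6 + 7x^5 + 6x^4 + 2x^3 + 4x^2 + x + 9. This has degree ≥ 4, so divide by f(x) over F_11: 3x^6 + 7x^5 + 6x^4 + 2x^3 + 4x^2 + x + 9 = (3x^2 + 2x + 6)·(x^4 + 9x^3 + 5x^2 + 6x + 5) + (8x^3 + 2x^2 + 10x + 1). Hence a·b ≡ 8x^3 + 2x^2 + 10x + 1 (mod f). (F_11[x]/(f) is a field with 11^4 = 14641 elements since f is irreducible of degree 4.)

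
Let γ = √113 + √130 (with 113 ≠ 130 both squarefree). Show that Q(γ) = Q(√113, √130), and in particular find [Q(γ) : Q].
[Q(γ) : Q] = 4 (equivalently, Q(γ) = Q(√113, √130))

Obviously Q(γ) ⊆ Q(√113, √130), and [Q(√113, √130):Q] = 4 (since 113, 130 are distinct squarefree integers > 1 with 14690 not a perfect square). To show equality we compute the minimal polynomial of γ. From γ = √113 + √130: γ^2 = 113 + 2√(14690) + 130 = 243 + 2√(14690), so γ^2 - 243 = 2√(14690); squaring, (γ^2 - 243)^2 = 4·14690, i.e. γ^4 - 486γ^2 + 59049 - 58760 = 0, i.e. γ^4 - 486γ^2 + 289 = 0. So γ is a root of x^4 - 486x^2 + 289. This polynomial is irreducible over Q: it has no rational root (each ±√113 ± √130 is irrational), and any factorization into two quadratics over Q would force √(14690) ∈ Q (pairing opposite roots) or √113, √130 ∈ Q (other pairings), all impossible. Hence [Q(γ):Q] = 4 = [Q(√113, √130):Q], so Q(γ) = Q(√113, √130).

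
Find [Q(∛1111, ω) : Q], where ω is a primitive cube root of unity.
[Q(∛1111, ω) : Q] = 6

[Q(∛1111):Q] = 3 (min poly x^3 - 1111, irreducible since 1111 is not a perfect cube). [Q(ω):Q] = 2 (min poly x^2 + x + 1). Since Q(∛1111) ⊂ R and ω ∉ R, we have ω ∉ Q(∛1111), so x^2 + x + 1 remains irreducible over Q(∛1111) and [Q(∛1111, ω) : Q(∛1111)] = 2. By the tower law, [Q(∛1111, ω) : Q] = 3 · 2 = 6. (In fact Q(∛1111, ω) is the splitting field of x^3 - 1111 over Q.)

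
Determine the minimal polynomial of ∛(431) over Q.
m_α(x) = x^3 - 431

α satisfies α^3 = 431, so x^3 - 431 annihilates α. By the rational root test, a rational root p/q (in lowest terms) of x^3 - 431 would satisfy p^3 = 431 q^3, forcing q = 1 and p^3 = 431; but 431 is not a perfect cube, contradiction. A monic cubic over Q with no rational root is irreducible (any nontrivial factorization would include a linear factor). Hence x^3 - 431 is the minimal polynomial of α, and in particular [Q(α):Q] = 3.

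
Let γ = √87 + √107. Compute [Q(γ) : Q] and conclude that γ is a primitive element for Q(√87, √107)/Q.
[Q(γ) : Q] = 4 (equivalently, Q(γ) = Q(√87, √107))

Obviously Q(γ) ⊆ Q(√87, √107), and [Q(√87, √107):Q] = 4 (since 87, 107 are distinct squarefree integers > 1 with 9309 not a perfect square). To show equality we compute the minimal polynomial of γ. From γ = √87 + √107: γ^2 = 87 + 2√(9309) + 107 = 194 + 2√(9309), so γ^2 - 194 = 2√(9309); squaring, (γ^2 - 194)^2 = 4·9309, i.e. γ^4 - 388γ^2 + 37636 - 37236 = 0, i.e. γ^4 - 388γ^2 + 400 = 0. So γ is a root of x^4 - 388x^2 + 400. This polynomial is irreducible over Q: it has no rational root (each ±√87 ± √107 is irrational), and any factorization into two quadratics over Q would force √(9309) ∈ Q (pairing opposite roots) or √87, √107 ∈ Q (other pairings), all impossible. Hence [Q(γ):Q] = 4 = [Q(√87, √107):Q], so Q(γ) = Q(√87, √107).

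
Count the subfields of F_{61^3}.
F_{61^3} has 2 subfields

The subfields of F_{p^n} are exactly the fields F_{p^d} for d | n (each is the fixed field of the unique index-d subgroup of Gal(F_{p^n}/F_p) ≅ Z/nZ). The divisors of n = 3 are {1, 3}, giving 2 subfields: F_{61^1}, F_{61^3}.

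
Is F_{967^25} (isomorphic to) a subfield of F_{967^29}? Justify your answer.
No: F_{967^25} is not a subfield of F_{967^29}

F_{p^m} embeds in F_{p^n} iff m | n. Here 25 ∤ 29 (since 29 = 1·25 + 4 with remainder 4 ≠ 0), so F_{967^25} is not a subfield of F_{967^29}. Equivalently: if it were, the tower law would give 25 = [F_{967^25}:F_967] dividing [F_{967^29}:F_967] = 29, contradiction.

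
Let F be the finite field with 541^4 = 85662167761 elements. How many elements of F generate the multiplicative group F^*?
There are φ(85662167760) = 21006397440 primitive elements

F_q^* is cyclic of order q - 1 = 85662167760. A cyclic group of order m has exactly φ(m) generators. Here m = 85662167760 = 2^4 · 3^3 · 5 · 13 · 271 · 11257, so the number of primitive elements is φ(85662167760) = 21006397440.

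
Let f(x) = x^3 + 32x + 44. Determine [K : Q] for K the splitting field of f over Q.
[K : Q] = 6

By the rational root test, any rational root of the monic integer polynomial f(x) = x^3 + 32x + 44 must be an integer dividing the constant term 44, i.e. one of ±{1, 2, 4, 11, 22, 44}. Evaluating: f(1) = 77, f(-1) = 11, f(2) = 116, f(-2) = -28, f(4) = 236, f(-4) = -148, f(11) = 1727, f(-11) = -1639, f(22) = 11396, f(-22) = -11308, f(44) = 86636, f(-44) = -86548; none is 0, so f has no rational root and is therefore irreducible over Q (a cubic with no linear factor over a field is irreducible). For an irreducible cubic, the Galois group is A_3 or S_3 according as the discriminant disc(f) = -4a^3 - 27b^2 = -4·(32)^3 - 27·(44)^2 = -183344 is or is not a square in Q. Here disc(f) = -183344 is not a perfect square in Q, so the Galois group of f over Q is not contained in A_3 and must be all of S_3. The splitting field has degree |S_3| = 6 over Q, so [K : Q] = 6.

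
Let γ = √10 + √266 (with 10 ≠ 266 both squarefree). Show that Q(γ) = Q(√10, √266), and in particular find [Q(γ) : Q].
[Q(γ) : Q] = 4 (equivalently, Q(γ) = Q(√10, √266))

Obviously Q(γ) ⊆ Q(√10, √266), and [Q(√10, √266):Q] = 4 (since 10, 266 are distinct squarefree integers > 1 with 2660 not a perfect square). To show equality we compute the minimal polynomial of γ. From γ = √10 + √266: γ^2 = 10 + 2√(2660) + 266 = 276 + 2√(2660), so γ^2 - 276 = 2√(2660); squaring, (γ^2 - 276)^2 = 4·2660, i.e. γ^4 - 552γ^2 + 76176 - 10640 = 0, i.e. γ^4 - 552γ^2 + 65536 = 0. So γ is a root of x^4 - 552x^2 + 65536. This polynomial is irreducible over Q: it has no rational root (each ±√10 ± √266 is irrational), and any factorization into two quadratics over Q would force √(2660) ∈ Q (pairing opposite roots) or √10, √266 ∈ Q (other pairings), all impossible. Hence [Q(γ):Q] = 4 = [Q(√10, √266):Q], so Q(γ) = Q(√10, √266).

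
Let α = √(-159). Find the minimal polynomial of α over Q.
m_α(x) = x^2 + 159

α satisfies α^2 + 159 = 0, so x^2 + 159 annihilates α. Since d = -159 is squarefree and ≠ 1, it is not a perfect square in Q, so x^2 + 159 has no rational root and is therefore irreducible over Q (a degree-2 polynomial over a field is irreducible iff it has no root). Hence m_α(x) = x^2 + 159.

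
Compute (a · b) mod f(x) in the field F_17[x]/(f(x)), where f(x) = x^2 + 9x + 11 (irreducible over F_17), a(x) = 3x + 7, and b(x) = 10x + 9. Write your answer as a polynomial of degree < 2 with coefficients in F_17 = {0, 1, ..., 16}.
a · b ≡ 14x + 5 (mod f(x))

Multiply in F_17[x]: a(x)·b(x) = (3x + 7)·(10x + 9) = 13x^2 + 12x + 12. This has degree ≥ 2, so divide by f(x) over F_17: 13x^2 + 12x + 12 = (13)·(x^2 + 9x + 11) + (14x + 5). Hence a·b ≡ 14x + 5 (mod f). (F_17[x]/(f) is a field with 17^2 = 289 elements since f is irreducible of degree 2.)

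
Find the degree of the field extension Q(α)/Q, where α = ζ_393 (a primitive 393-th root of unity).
[Q(α):Q] = 260

The minimal polynomial of ζ_393 over Q is the 393-th cyclotomic polynomial Φ_393(x), which is irreducible over Q and has degree φ(393) = 260. Hence [Q(α):Q] = φ(393) = 260.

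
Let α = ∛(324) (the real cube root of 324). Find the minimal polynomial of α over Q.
m_α(x) = x^3 - 324

α satisfies α^3 = 324, so x^3 - 324 annihilates α. By the rational root test, a rational root p/q (in lowest terms) of x^3 - 324 would satisfy p^3 = 324 q^3, forcing q = 1 and p^3 = 324; but 324 is not a perfect cube, contradiction. A monic cubic over Q with no rational root is irreducible (any nontrivial factorization would include a linear factor). Hence x^3 - 324 is the minimal polynomial of α, and in particular [Q(α):Q] = 3.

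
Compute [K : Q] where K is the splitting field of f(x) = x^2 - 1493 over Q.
[K : Q] = 2

f(x) = x^2 - 1493 factors as (x - √1493)(x + √1493). The splitting field is K = Q(√1493). Since 1493 is squarefree and > 1, it is not a perfect square, so x^2 - 1493 is irreducible over Q and [Q(√1493) : Q] = 2. Hence [K : Q] = 2.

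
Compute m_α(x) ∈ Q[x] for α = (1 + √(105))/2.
m_α(x) = x^2 - x - 26

From 2α - 1 = √(105), squaring gives (2α - 1)^2 = 105, i.e. 4α^2 - 4α + 1 = 105, so α^2 - α + (1 - 105)/4 = 0. Since 105 ≡ 1 (mod 4), (1 - 105)/4 = -26 ∈ Z. The polynomial x^2 - x - 26 has discriminant 1 - 4·(-26) = 105, which is not a perfect square in Q (d = 105 is squarefree and ≠ 1), so x^2 - x - 26 is irreducible over Q. It is the minimal polynomial of α.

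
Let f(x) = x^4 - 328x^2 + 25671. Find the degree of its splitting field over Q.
[K : Q] = 4

Solving the quadratic in x^2: x^2 = (328 ± √(328^2 - 4·25671))/2 = (328 ± √4900)/2 = (328 ± 70)/2, giving x^2 = 129 or x^2 = 199. So f(x) = (x^2 - 129)(x^2 - 199) and the roots of f are ±√129, ±√199. Hence the splitting field is K = Q(√129, √199). Since 129 and 199 are distinct squarefree integers > 1, their product 25671 is not a perfect square, so √199 ∉ Q(√129). By the tower law [K:Q] = [Q(√129,√199):Q(√129)] · [Q(√129):Q] = 2 · 2 = 4.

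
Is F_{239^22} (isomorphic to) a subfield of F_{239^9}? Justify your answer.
No: F_{239^22} is not a subfield of F_{239^9}

F_{p^m} embeds in F_{p^n} iff m | n. Here 22 ∤ 9 (since 9 = 0·22 + 9 with remainder 9 ≠ 0), so F_{239^22} is not a subfield of F_{239^9}. Equivalently: if it were, the tower law would give 22 = [F_{239^22}:F_239] dividing [F_{239^9}:F_239] = 9, contradiction.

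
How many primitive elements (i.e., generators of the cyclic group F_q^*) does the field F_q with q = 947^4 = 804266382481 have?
There are φ(804266382480) = 188026675200 primitive elements

F_q^* is cyclic of order q - 1 = 804266382480. A cyclic group of order m has exactly φ(m) generators. Here m = 804266382480 = 2^4 · 3 · 5 · 11 · 43 · 79 · 89681, so the number of primitive elements is φ(804266382480) = 188026675200.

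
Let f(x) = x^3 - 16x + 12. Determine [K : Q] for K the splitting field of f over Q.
[K : Q] = 6

By the rational root test, any rational root of the monic integer polynomial f(x) = x^3 - 16x + 12 must be an integer dividing the constant term 12, i.e. one of ±{1, 2, 3, 4, 6, 12}. Evaluating: f(1) = -3, f(-1) = 27, f(2) = -12, f(-2) = 36, f(3) = -9, f(-3) = 33, f(4) = 12, f(-4) = 12, f(6) = 132, f(-6) = -108, f(12) = 1548, f(-12) = -1524; none is 0, so f has no rational root and is therefore irreducible over Q (a cubic with no linear factor over a field is irreducible). For an irreducible cubic, the Galois group is A_3 or S_3 according as the discriminant disc(f) = -4a^3 - 27b^2 = -4·(-16)^3 - 27·(12)^2 = 12496 is or is not a square in Q. Here disc(f) = 12496 is not a perfect square in Q, so the Galois group of f over Q is not contained in A_3 and must be all of S_3. The splitting field has degree |S_3| = 6 over Q, so [K : Q] = 6.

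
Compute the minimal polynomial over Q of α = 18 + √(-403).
m_α(x) = x^2 - 36x + 727

From α - 18 = √(-403), squaring gives (α - 18)^2 = -403, i.e. α^2 - 36α + 324 = -403, so α^2 - 36α + 727 = 0. The discriminant of x^2 - 36x + 727 is (-36)^2 - 4·(727) = 1296 - 2908 = -1612, and 4·(-403) is not a perfect square in Q since -403 is squarefree and ≠ 1. Hence x^2 - 36x + 727 is irreducible over Q and is the minimal polynomial of α.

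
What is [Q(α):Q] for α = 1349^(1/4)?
[Q(α):Q] = 4

α is a root of x^4 - 1349. By Eisenstein's criterion at the prime p = 19 (which divides the constant term 1349 but p^2 = 361 does not, since 1349 is squarefree), x^4 - 1349 is irreducible over Q. Hence [Q(α):Q] = 4.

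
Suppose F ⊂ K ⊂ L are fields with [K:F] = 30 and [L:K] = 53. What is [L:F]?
[L:F] = 1590

The tower law says that for any tower of field extensions F ⊂ K ⊂ L with finite degrees, [L:F] = [L:K] · [K:F]. Here this gives [L:F] = 53 · 30 = 1590.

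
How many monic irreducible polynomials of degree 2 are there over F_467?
There are 108811 monic irreducible polynomials of degree 2 over F_467

Each element of F_{467^2} that lies in no proper subfield is a root of exactly one monic irreducible of degree 2 over F_467, and each such polynomial has 2 distinct roots in F_{467^2}. By Möbius inversion the count is N_467(2) = (1/2) Σ_{d|2} μ(2/d) · 467^d = (1/2)(μ(2)·467^1 + μ(1)·467^2) = 217622/2 = 108811.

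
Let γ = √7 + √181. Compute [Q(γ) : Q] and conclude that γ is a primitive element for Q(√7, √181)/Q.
[Q(γ) : Q] = 4 (equivalently, Q(γ) = Q(√7, √181))

Obviously Q(γ) ⊆ Q(√7, √181), and [Q(√7, √181):Q] = 4 (since 7, 181 are distinct squarefree integers > 1 with 1267 not a perfect square). To show equality we compute the minimal polynomial of γ. From γ = √7 + √181: γ^2 = 7 + 2√(1267) + 181 = 188 + 2√(1267), so γ^2 - 188 = 2√(1267); squaring, (γ^2 - 188)^2 = 4·1267, i.e. γ^4 - 376γ^2 + 35344 - 5068 = 0, i.e. γ^4 - 376γ^2 + 30276 = 0. So γ is a root of x^4 - 376x^2 + 30276. This polynomial is irreducible over Q: it has no rational root (each ±√7 ± √181 is irrational), and any factorization into two quadratics over Q would force √(1267) ∈ Q (pairing opposite roots) or √7, √181 ∈ Q (other pairings), all impossible. Hence [Q(γ):Q] = 4 = [Q(√7, √181):Q], so Q(γ) = Q(√7, √181).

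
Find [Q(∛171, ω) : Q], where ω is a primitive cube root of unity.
[Q(∛171, ω) : Q] = 6

[Q(∛171):Q] = 3 (min poly x^3 - 171, irreducible since 171 is not a perfect cube). [Q(ω):Q] = 2 (min poly x^2 + x + 1). Since Q(∛171) ⊂ R and ω ∉ R, we have ω ∉ Q(∛171), so x^2 + x + 1 remains irreducible over Q(∛171) and [Q(∛171, ω) : Q(∛171)] = 2. By the tower law, [Q(∛171, ω) : Q] = 3 · 2 = 6. (In fact Q(∛171, ω) is the splitting field of x^3 - 171 over Q.)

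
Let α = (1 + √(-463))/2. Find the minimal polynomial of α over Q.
m_α(x) = x^2 - x + 116

From 2α - 1 = √(-463), squaring gives (2α - 1)^2 = -463, i.e. 4α^2 - 4α + 1 = -463, so α^2 - α + (1 + 463)/4 = 0. Since -463 ≡ 1 (mod 4), (1 + 463)/4 = 116 ∈ Z. The polynomial x^2 - x + 116 has discriminant 1 - 4·(116) = -463, which is not a perfect square in Q (d = -463 is squarefree and ≠ 1), so x^2 - x + 116 is irreducible over Q. It is the minimal polynomial of α.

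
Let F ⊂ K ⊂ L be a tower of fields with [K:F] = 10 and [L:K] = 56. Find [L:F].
[L:F] = 560

The tower law says that for any tower of field extensions F ⊂ K ⊂ L with finite degrees, [L:F] = [L:K] · [K:F]. Here this gives [L:F] = 56 · 10 = 560.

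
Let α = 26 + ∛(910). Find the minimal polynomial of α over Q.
m_α(x) = x^3 - 78x^2 + 2028x - 18486

Set β = α - 26 = ∛(910), so β^3 = 910. Then (α - 26)^3 - 910 = 0, i.e. α is a root of g(x) = (x - 26)^3 - 910 = x^3 - 78x^2 + 2028x - 18486. Since g(x) = h(x - 26) where h(x) = x^3 - 910, and h is irreducible over Q (because 910 is not a perfect cube, so h has no rational root, and a monic cubic with no rational root is irreducible), g is also irreducible (irreducibility is preserved under the substitution x → x - 26). Hence m_α(x) = x^3 - 78x^2 + 2028x - 18486.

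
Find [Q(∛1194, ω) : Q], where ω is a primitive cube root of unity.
[Q(∛1194, ω) : Q] = 6

[Q(∛1194):Q] = 3 (min poly x^3 - 1194, irreducible since 1194 is not a perfect cube). [Q(ω):Q] = 2 (min poly x^2 + x + 1). Since Q(∛1194) ⊂ R and ω ∉ R, we have ω ∉ Q(∛1194), so x^2 + x + 1 remains irreducible over Q(∛1194) and [Q(∛1194, ω) : Q(∛1194)] = 2. By the tower law, [Q(∛1194, ω) : Q] = 3 · 2 = 6. (In fact Q(∛1194, ω) is the splitting field of x^3 - 1194 over Q.)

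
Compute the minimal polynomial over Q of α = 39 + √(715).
m_α(x) = x^2 - 78x + 806

From α - 39 = √(715), squaring gives (α - 39)^2 = 715, i.e. α^2 - 78α + 1521 = 715, so α^2 - 78α + 806 = 0. The discriminant of x^2 - 78x + 806 is (-78)^2 - 4·(806) = 6084 - 3224 = 2860, and 4·(715) is not a perfect square in Q since 715 is squarefree and ≠ 1. Hence x^2 - 78x + 806 is irreducible over Q and is the minimal polynomial of α.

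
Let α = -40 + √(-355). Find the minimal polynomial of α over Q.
m_α(x) = x^2 + 80x + 1955

From α + 40 = √(-355), squaring gives (α + 40)^2 = -355, i.e. α^2 + 80α + 1600 = -355, so α^2 + 80α + 1955 = 0. The discriminant of x^2 + 80x + 1955 is (80)^2 - 4·(1955) = 6400 - 7820 = -1420, and 4·(-355) is not a perfect square in Q since -355 is squarefree and ≠ 1. Hence x^2 + 80x + 1955 is irreducible over Q and is the minimal polynomial of α.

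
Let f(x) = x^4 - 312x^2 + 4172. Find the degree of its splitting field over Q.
[K : Q] = 4

Solving the quadratic in x^2: x^2 = (312 ± √(312^2 - 4·4172))/2 = (312 ± √80656)/2 = (312 ± 284)/2, giving x^2 = 14 or x^2 = 298. So f(x) = (x^2 - 14)(x^2 - 298) and the roots of f are ±√14, ±√298. Hence the splitting field is K = Q(√14, √298). Since 14 and 298 are distinct squarefree integers > 1, their product 4172 is not a perfect square, so √298 ∉ Q(√14). By the tower law [K:Q] = [Q(√14,√298):Q(√14)] · [Q(√14):Q] = 2 · 2 = 4.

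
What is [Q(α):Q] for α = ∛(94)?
[Q(α):Q] = 3

The minimal polynomial of α is x^3 - 94, irreducible over Q since 94 is not a perfect cube (so x^3 - 94 has no rational root). Hence [Q(α):Q] = deg(m_α) = 3.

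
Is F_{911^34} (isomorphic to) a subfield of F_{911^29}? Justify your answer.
No: F_{911^34} is not a subfield of F_{911^29}

F_{p^m} embeds in F_{p^n} iff m | n. Here 34 ∤ 29 (since 29 = 0·34 + 29 with remainder 29 ≠ 0), so F_{911^34} is not a subfield of F_{911^29}. Equivalently: if it were, the tower law would give 34 = [F_{911^34}:F_911] dividing [F_{911^29}:F_911] = 29, contradiction.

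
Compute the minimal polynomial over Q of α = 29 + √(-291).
m_α(x) = x^2 - 58x + 1132

From α - 29 = √(-291), squaring gives (α - 29)^2 = -291, i.e. α^2 - 58α + 841 = -291, so α^2 - 58α + 1132 = 0. The discriminant of x^2 - 58x + 1132 is (-58)^2 - 4·(1132) = 3364 - 4528 = -1164, and 4·(-291) is not a perfect square in Q since -291 is squarefree and ≠ 1. Hence x^2 - 58x + 1132 is irreducible over Q and is the minimal polynomial of α.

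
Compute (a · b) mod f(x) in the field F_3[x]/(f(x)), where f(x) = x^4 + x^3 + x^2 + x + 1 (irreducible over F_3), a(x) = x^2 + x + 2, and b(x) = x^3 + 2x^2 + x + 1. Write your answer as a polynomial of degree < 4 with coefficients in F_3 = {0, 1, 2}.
a · b ≡ 2x^3 (mod f(x))

Multiply in F_3[x]: a(x)·b(x) = (x^2 + x + 2)·(x^3 + 2x^2 + x + 1) = x^5 + 2x^3 + 2. This has degree ≥ 4, so divide by f(x) over F_3: x^5 + 2x^3 + 2 = (x + 2)·(x^4 + x^3 + x^2 + x + 1) + (2x^3). Hence a·b ≡ 2x^3 (mod f). (F_3[x]/(f) is a field with 3^4 = 81 elements since f is irreducible of degree 4.)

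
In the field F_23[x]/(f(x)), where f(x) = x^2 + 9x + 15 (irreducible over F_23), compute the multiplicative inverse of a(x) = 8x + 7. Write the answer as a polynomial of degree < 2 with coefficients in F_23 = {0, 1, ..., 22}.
a(x)^(-1) ≡ 8x + 19 (mod f(x))

Since f is irreducible over F_23, F_23[x]/(f) is a field and a(x) ≠ 0 has an inverse. Apply the extended Euclidean algorithm to f(x) and a(x) in F_23[x]: f(x) = (3x + 10)·a(x) + (14). The last nonzero remainder is the constant 14 = gcd(f, a) in F_23. Back-substituting through the division chain expresses 14 = s(x)·a(x) + t(x)·f(x) with s(x) ≡ 20x + 13 (mod f), so (20x + 13)·a(x) ≡ 14 (mod f). Multiplying by 14^(-1) ≡ 5 in F_23 gives a(x)^(-1) ≡ 5·(20x + 13) ≡ 8x + 19 (mod f). Check: (8x + 7)·(8x + 19) = 18x^2 + x + 18 ≡ 1 (mod x^2 + 9x + 15).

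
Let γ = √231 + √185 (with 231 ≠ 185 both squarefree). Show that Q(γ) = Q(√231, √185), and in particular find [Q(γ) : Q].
[Q(γ) : Q] = 4 (equivalently, Q(γ) = Q(√231, √185))

Obviously Q(γ) ⊆ Q(√231, √185), and [Q(√231, √185):Q] = 4 (since 231, 185 are distinct squarefree integers > 1 with 42735 not a perfect square). To show equality we compute the minimal polynomial of γ. From γ = √231 + √185: γ^2 = 231 + 2√(42735) + 185 = 416 + 2√(42735), so γ^2 - 416 = 2√(42735); squaring, (γ^2 - 416)^2 = 4·42735, i.e. γ^4 - 832γ^2 + 173056 - 170940 = 0, i.e. γ^4 - 832γ^2 + 2116 = 0. So γ is a root of x^4 - 832x^2 + 2116. This polynomial is irreducible over Q: it has no rational root (each ±√231 ± √185 is irrational), and any factorization into two quadratics over Q would force √(42735) ∈ Q (pairing opposite roots) or √231, √185 ∈ Q (other pairings), all impossible. Hence [Q(γ):Q] = 4 = [Q(√231, √185):Q], so Q(γ) = Q(√231, √185).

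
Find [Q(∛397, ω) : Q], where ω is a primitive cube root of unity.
[Q(∛397, ω) : Q] = 6

[Q(∛397):Q] = 3 (min poly x^3 - 397, irreducible since 397 is not a perfect cube). [Q(ω):Q] = 2 (min poly x^2 + x + 1). Since Q(∛397) ⊂ R and ω ∉ R, we have ω ∉ Q(∛397), so x^2 + x + 1 remains irreducible over Q(∛397) and [Q(∛397, ω) : Q(∛397)] = 2. By the tower law, [Q(∛397, ω) : Q] = 3 · 2 = 6. (In fact Q(∛397, ω) is the splitting field of x^3 - 397 over Q.)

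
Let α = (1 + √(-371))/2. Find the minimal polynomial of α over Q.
m_α(x) = x^2 - x + 93

From 2α - 1 = √(-371), squaring gives (2α - 1)^2 = -371, i.e. 4α^2 - 4α + 1 = -371, so α^2 - α + (1 + 371)/4 = 0. Since -371 ≡ 1 (mod 4), (1 + 371)/4 = 93 ∈ Z. The polynomial x^2 - x + 93 has discriminant 1 - 4·(93) = -371, which is not a perfect square in Q (d = -371 is squarefree and ≠ 1), so x^2 - x + 93 is irreducible over Q. It is the minimal polynomial of α.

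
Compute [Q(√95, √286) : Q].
[Q(√95, √286) : Q] = 4

[Q(√95):Q] = 2 (min poly x^2 - 95, irreducible since 95 is squarefree > 1). For the top step, suppose √286 ∈ Q(√95), say √286 = c + d√95 with c, d ∈ Q. Squaring: 286 = c^2 + 95d^2 + 2cd√95. Since √95 ∉ Q this forces 2cd = 0. If d = 0 then √286 = c ∈ Q, contradicting 286 squarefree > 1. If c = 0 then 286 = 95d^2, so 95·286 = (95d)^2 is a perfect square in Q — but 95·286 = 27170 is not a perfect square (since 95 and 286 are distinct squarefree integers). Contradiction. Hence √286 ∉ Q(√95), so x^2 - 286 stays irreducible over Q(√95) and [Q(√95, √286) : Q(√95)] = 2. By the tower law, [Q(√95, √286) : Q] = 2 · 2 = 4.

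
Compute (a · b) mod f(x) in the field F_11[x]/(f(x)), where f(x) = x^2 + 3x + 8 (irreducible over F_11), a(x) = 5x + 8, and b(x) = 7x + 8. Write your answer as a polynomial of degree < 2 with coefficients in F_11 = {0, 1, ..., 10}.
a · b ≡ 2x + 4 (mod f(x))

Multiply in F_11[x]: a(x)·b(x) = (5x + 8)·(7x + 8) = 2x^2 + 8x + 9. This has degree ≥ 2, so divide by f(x) over F_11: 2x^2 + 8x + 9 = (2)·(x^2 + 3x + 8) + (2x + 4). Hence a·b ≡ 2x + 4 (mod f). (F_11[x]/(f) is a field with 11^2 = 121 elements since f is irreducible of degree 2.)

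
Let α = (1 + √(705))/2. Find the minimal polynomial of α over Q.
m_α(x) = x^2 - x - 176

From 2α - 1 = √(705), squaring gives (2α - 1)^2 = 705, i.e. 4α^2 - 4α + 1 = 705, so α^2 - α + (1 - 705)/4 = 0. Since 705 ≡ 1 (mod 4), (1 - 705)/4 = -176 ∈ Z. The polynomial x^2 - x - 176 has discriminant 1 - 4·(-176) = 705, which is not a perfect square in Q (d = 705 is squarefree and ≠ 1), so x^2 - x - 176 is irreducible over Q. It is the minimal polynomial of α.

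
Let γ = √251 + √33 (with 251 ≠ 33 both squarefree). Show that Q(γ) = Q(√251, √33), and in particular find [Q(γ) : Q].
[Q(γ) : Q] = 4 (equivalently, Q(γ) = Q(√251, √33))

Obviously Q(γ) ⊆ Q(√251, √33), and [Q(√251, √33):Q] = 4 (since 251, 33 are distinct squarefree integers > 1 with 8283 not a perfect square). To show equality we compute the minimal polynomial of γ. From γ = √251 + √33: γ^2 = 251 + 2√(8283) + 33 = 284 + 2√(8283), so γ^2 - 284 = 2√(8283); squaring, (γ^2 - 284)^2 = 4·8283, i.e. γ^4 - 568γ^2 + 80656 - 33132 = 0, i.e. γ^4 - 568γ^2 + 47524 = 0. So γ is a root of x^4 - 568x^2 + 47524. This polynomial is irreducible over Q: it has no rational root (each ±√251 ± √33 is irrational), and any factorization into two quadratics over Q would force √(8283) ∈ Q (pairing opposite roots) or √251, √33 ∈ Q (other pairings), all impossible. Hence [Q(γ):Q] = 4 = [Q(√251, √33):Q], so Q(γ) = Q(√251, √33).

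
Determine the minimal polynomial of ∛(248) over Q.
m_α(x) = x^3 - 248

α satisfies α^3 = 248, so x^3 - 248 annihilates α. By the rational root test, a rational root p/q (in lowest terms) of x^3 - 248 would satisfy p^3 = 248 q^3, forcing q = 1 and p^3 = 248; but 248 is not a perfect cube, contradiction. A monic cubic over Q with no rational root is irreducible (any nontrivial factorization would include a linear factor). Hence x^3 - 248 is the minimal polynomial of α, and in particular [Q(α):Q] = 3.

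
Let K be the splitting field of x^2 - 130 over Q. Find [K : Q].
[K : Q] = 2

f(x) = x^2 - 130 factors as (x - √130)(x + √130). The splitting field is K = Q(√130). Since 130 is squarefree and > 1, it is not a perfect square, so x^2 - 130 is irreducible over Q and [Q(√130) : Q] = 2. Hence [K : Q] = 2.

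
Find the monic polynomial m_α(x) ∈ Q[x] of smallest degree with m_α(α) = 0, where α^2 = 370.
m_α(x) = x^2 - 370

α satisfies α^2 - 370 = 0, so x^2 - 370 annihilates α. Since d = 370 is squarefree and ≠ 1, it is not a perfect square in Q, so x^2 - 370 has no rational root and is therefore irreducible over Q (a degree-2 polynomial over a field is irreducible iff it has no root). Hence m_α(x) = x^2 - 370.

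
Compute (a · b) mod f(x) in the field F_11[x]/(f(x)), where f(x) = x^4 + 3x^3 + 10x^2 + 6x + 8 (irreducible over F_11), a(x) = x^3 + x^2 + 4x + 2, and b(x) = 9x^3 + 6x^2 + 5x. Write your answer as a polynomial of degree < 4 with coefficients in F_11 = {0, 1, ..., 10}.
a · b ≡ 2x^3 + 3x^2 + 5x + 1 (mod f(x))

Multiply in F_11[x]: a(x)·b(x) = (x^3 + x^2 + 4x + 2)·(9x^3 + 6x^2 + 5x) = 9x^6 + 4x^5 + 3x^4 + 3x^3 + 10x^2 + 10x. This has degree ≥ 4, so divide by f(x) over F_11: 9x^6 + 4x^5 + 3x^4 + 3x^3 + 10x^2 + 10x = (9x^2 + 10x + 4)·(x^4 + 3x^3 + 10x^2 + 6x + 8) + (2x^3 + 3x^2 + 5x + 1). Hence a·b ≡ 2x^3 + 3x^2 + 5x + 1 (mod f). (F_11[x]/(f) is a field with 11^4 = 14641 elements since f is irreducible of degree 4.)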